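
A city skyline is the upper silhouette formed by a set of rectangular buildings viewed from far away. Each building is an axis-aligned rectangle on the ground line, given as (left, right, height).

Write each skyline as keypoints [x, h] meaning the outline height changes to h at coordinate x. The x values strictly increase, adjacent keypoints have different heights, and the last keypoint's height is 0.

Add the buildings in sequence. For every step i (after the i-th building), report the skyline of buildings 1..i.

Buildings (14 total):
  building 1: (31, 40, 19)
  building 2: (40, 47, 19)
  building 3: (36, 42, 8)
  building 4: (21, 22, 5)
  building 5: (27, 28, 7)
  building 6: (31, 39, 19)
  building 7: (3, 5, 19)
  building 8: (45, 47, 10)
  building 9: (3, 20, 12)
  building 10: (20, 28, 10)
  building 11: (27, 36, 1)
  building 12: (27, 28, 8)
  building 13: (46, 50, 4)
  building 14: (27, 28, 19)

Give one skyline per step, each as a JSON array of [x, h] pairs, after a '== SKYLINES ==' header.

== SKYLINES ==
[[31,19],[40,0]]
[[31,19],[47,0]]
[[31,19],[47,0]]
[[21,5],[22,0],[31,19],[47,0]]
[[21,5],[22,0],[27,7],[28,0],[31,19],[47,0]]
[[21,5],[22,0],[27,7],[28,0],[31,19],[47,0]]
[[3,19],[5,0],[21,5],[22,0],[27,7],[28,0],[31,19],[47,0]]
[[3,19],[5,0],[21,5],[22,0],[27,7],[28,0],[31,19],[47,0]]
[[3,19],[5,12],[20,0],[21,5],[22,0],[27,7],[28,0],[31,19],[47,0]]
[[3,19],[5,12],[20,10],[28,0],[31,19],[47,0]]
[[3,19],[5,12],[20,10],[28,1],[31,19],[47,0]]
[[3,19],[5,12],[20,10],[28,1],[31,19],[47,0]]
[[3,19],[5,12],[20,10],[28,1],[31,19],[47,4],[50,0]]
[[3,19],[5,12],[20,10],[27,19],[28,1],[31,19],[47,4],[50,0]]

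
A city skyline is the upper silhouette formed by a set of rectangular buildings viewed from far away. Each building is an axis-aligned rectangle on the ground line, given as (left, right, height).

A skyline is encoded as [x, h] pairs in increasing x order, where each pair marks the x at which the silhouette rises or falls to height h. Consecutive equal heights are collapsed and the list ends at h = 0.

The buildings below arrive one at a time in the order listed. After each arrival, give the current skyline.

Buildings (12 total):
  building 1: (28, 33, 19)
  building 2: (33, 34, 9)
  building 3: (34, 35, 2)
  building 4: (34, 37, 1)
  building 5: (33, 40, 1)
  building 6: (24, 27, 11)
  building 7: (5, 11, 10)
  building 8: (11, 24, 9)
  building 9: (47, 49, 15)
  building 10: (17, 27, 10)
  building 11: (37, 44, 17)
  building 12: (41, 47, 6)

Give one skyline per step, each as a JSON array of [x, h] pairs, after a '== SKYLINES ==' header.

== SKYLINES ==
[[28,19],[33,0]]
[[28,19],[33,9],[34,0]]
[[28,19],[33,9],[34,2],[35,0]]
[[28,19],[33,9],[34,2],[35,1],[37,0]]
[[28,19],[33,9],[34,2],[35,1],[40,0]]
[[24,11],[27,0],[28,19],[33,9],[34,2],[35,1],[40,0]]
[[5,10],[11,0],[24,11],[27,0],[28,19],[33,9],[34,2],[35,1],[40,0]]
[[5,10],[11,9],[24,11],[27,0],[28,19],[33,9],[34,2],[35,1],[40,0]]
[[5,10],[11,9],[24,11],[27,0],[28,19],[33,9],[34,2],[35,1],[40,0],[47,15],[49,0]]
[[5,10],[11,9],[17,10],[24,11],[27,0],[28,19],[33,9],[34,2],[35,1],[40,0],[47,15],[49,0]]
[[5,10],[11,9],[17,10],[24,11],[27,0],[28,19],[33,9],[34,2],[35,1],[37,17],[44,0],[47,15],[49,0]]
[[5,10],[11,9],[17,10],[24,11],[27,0],[28,19],[33,9],[34,2],[35,1],[37,17],[44,6],[47,15],[49,0]]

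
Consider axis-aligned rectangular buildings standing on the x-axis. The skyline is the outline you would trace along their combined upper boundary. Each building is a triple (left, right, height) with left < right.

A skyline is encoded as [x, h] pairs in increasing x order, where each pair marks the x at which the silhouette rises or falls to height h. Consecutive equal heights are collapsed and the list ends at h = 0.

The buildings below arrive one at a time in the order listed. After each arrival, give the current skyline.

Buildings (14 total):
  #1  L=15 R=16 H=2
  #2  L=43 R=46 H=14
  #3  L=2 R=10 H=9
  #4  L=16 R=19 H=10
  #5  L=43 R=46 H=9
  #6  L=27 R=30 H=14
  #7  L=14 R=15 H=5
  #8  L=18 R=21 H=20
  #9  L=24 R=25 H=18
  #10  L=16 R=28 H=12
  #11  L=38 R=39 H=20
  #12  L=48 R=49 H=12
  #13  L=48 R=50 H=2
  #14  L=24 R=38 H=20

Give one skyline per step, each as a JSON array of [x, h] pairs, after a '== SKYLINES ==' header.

== SKYLINES ==
[[15,2],[16,0]]
[[15,2],[16,0],[43,14],[46,0]]
[[2,9],[10,0],[15,2],[16,0],[43,14],[46,0]]
[[2,9],[10,0],[15,2],[16,10],[19,0],[43,14],[46,0]]
[[2,9],[10,0],[15,2],[16,10],[19,0],[43,14],[46,0]]
[[2,9],[10,0],[15,2],[16,10],[19,0],[27,14],[30,0],[43,14],[46,0]]
[[2,9],[10,0],[14,5],[15,2],[16,10],[19,0],[27,14],[30,0],[43,14],[46,0]]
[[2,9],[10,0],[14,5],[15,2],[16,10],[18,20],[21,0],[27,14],[30,0],[43,14],[46,0]]
[[2,9],[10,0],[14,5],[15,2],[16,10],[18,20],[21,0],[24,18],[25,0],[27,14],[30,0],[43,14],[46,0]]
[[2,9],[10,0],[14,5],[15,2],[16,12],[18,20],[21,12],[24,18],[25,12],[27,14],[30,0],[43,14],[46,0]]
[[2,9],[10,0],[14,5],[15,2],[16,12],[18,20],[21,12],[24,18],[25,12],[27,14],[30,0],[38,20],[39,0],[43,14],[46,0]]
[[2,9],[10,0],[14,5],[15,2],[16,12],[18,20],[21,12],[24,18],[25,12],[27,14],[30,0],[38,20],[39,0],[43,14],[46,0],[48,12],[49,0]]
[[2,9],[10,0],[14,5],[15,2],[16,12],[18,20],[21,12],[24,18],[25,12],[27,14],[30,0],[38,20],[39,0],[43,14],[46,0],[48,12],[49,2],[50,0]]
[[2,9],[10,0],[14,5],[15,2],[16,12],[18,20],[21,12],[24,20],[39,0],[43,14],[46,0],[48,12],[49,2],[50,0]]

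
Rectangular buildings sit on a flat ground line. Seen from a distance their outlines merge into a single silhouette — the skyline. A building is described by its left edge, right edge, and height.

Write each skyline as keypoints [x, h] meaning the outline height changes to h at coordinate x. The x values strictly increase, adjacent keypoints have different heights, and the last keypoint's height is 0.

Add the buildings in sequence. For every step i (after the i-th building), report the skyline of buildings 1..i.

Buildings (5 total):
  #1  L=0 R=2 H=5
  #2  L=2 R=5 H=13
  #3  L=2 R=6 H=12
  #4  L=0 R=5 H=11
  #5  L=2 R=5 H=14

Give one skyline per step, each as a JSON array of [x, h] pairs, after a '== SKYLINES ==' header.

== SKYLINES ==
[[0,5],[2,0]]
[[0,5],[2,13],[5,0]]
[[0,5],[2,13],[5,12],[6,0]]
[[0,11],[2,13],[5,12],[6,0]]
[[0,11],[2,14],[5,12],[6,0]]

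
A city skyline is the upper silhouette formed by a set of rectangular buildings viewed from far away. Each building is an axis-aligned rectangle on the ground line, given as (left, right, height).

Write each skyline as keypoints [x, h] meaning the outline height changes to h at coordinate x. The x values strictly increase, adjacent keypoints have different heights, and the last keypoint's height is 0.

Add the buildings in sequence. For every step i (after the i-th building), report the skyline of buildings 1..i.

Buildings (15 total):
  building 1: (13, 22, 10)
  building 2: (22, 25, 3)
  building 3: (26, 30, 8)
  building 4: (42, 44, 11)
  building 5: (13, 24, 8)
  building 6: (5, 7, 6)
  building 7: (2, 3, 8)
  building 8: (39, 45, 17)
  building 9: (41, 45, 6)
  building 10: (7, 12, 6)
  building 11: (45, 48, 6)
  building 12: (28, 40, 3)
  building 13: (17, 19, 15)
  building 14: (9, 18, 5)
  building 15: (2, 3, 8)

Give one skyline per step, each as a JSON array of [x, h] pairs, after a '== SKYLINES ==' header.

== SKYLINES ==
[[13,10],[22,0]]
[[13,10],[22,3],[25,0]]
[[13,10],[22,3],[25,0],[26,8],[30,0]]
[[13,10],[22,3],[25,0],[26,8],[30,0],[42,11],[44,0]]
[[13,10],[22,8],[24,3],[25,0],[26,8],[30,0],[42,11],[44,0]]
[[5,6],[7,0],[13,10],[22,8],[24,3],[25,0],[26,8],[30,0],[42,11],[44,0]]
[[2,8],[3,0],[5,6],[7,0],[13,10],[22,8],[24,3],[25,0],[26,8],[30,0],[42,11],[44,0]]
[[2,8],[3,0],[5,6],[7,0],[13,10],[22,8],[24,3],[25,0],[26,8],[30,0],[39,17],[45,0]]
[[2,8],[3,0],[5,6],[7,0],[13,10],[22,8],[24,3],[25,0],[26,8],[30,0],[39,17],[45,0]]
[[2,8],[3,0],[5,6],[12,0],[13,10],[22,8],[24,3],[25,0],[26,8],[30,0],[39,17],[45,0]]
[[2,8],[3,0],[5,6],[12,0],[13,10],[22,8],[24,3],[25,0],[26,8],[30,0],[39,17],[45,6],[48,0]]
[[2,8],[3,0],[5,6],[12,0],[13,10],[22,8],[24,3],[25,0],[26,8],[30,3],[39,17],[45,6],[48,0]]
[[2,8],[3,0],[5,6],[12,0],[13,10],[17,15],[19,10],[22,8],[24,3],[25,0],[26,8],[30,3],[39,17],[45,6],[48,0]]
[[2,8],[3,0],[5,6],[12,5],[13,10],[17,15],[19,10],[22,8],[24,3],[25,0],[26,8],[30,3],[39,17],[45,6],[48,0]]
[[2,8],[3,0],[5,6],[12,5],[13,10],[17,15],[19,10],[22,8],[24,3],[25,0],[26,8],[30,3],[39,17],[45,6],[48,0]]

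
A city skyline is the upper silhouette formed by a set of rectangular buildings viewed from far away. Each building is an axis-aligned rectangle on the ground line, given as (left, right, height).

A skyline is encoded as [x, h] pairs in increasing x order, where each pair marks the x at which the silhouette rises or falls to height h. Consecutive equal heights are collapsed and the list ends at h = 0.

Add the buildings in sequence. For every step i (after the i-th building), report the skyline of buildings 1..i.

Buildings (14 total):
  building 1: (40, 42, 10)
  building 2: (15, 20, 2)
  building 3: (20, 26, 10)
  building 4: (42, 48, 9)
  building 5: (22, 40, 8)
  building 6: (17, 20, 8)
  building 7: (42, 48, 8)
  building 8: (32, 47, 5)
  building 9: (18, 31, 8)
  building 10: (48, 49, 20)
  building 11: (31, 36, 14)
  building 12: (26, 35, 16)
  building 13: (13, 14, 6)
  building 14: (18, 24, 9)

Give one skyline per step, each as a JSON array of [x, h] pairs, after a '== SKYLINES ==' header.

== SKYLINES ==
[[40,10],[42,0]]
[[15,2],[20,0],[40,10],[42,0]]
[[15,2],[20,10],[26,0],[40,10],[42,0]]
[[15,2],[20,10],[26,0],[40,10],[42,9],[48,0]]
[[15,2],[20,10],[26,8],[40,10],[42,9],[48,0]]
[[15,2],[17,8],[20,10],[26,8],[40,10],[42,9],[48,0]]
[[15,2],[17,8],[20,10],[26,8],[40,10],[42,9],[48,0]]
[[15,2],[17,8],[20,10],[26,8],[40,10],[42,9],[48,0]]
[[15,2],[17,8],[20,10],[26,8],[40,10],[42,9],[48,0]]
[[15,2],[17,8],[20,10],[26,8],[40,10],[42,9],[48,20],[49,0]]
[[15,2],[17,8],[20,10],[26,8],[31,14],[36,8],[40,10],[42,9],[48,20],[49,0]]
[[15,2],[17,8],[20,10],[26,16],[35,14],[36,8],[40,10],[42,9],[48,20],[49,0]]
[[13,6],[14,0],[15,2],[17,8],[20,10],[26,16],[35,14],[36,8],[40,10],[42,9],[48,20],[49,0]]
[[13,6],[14,0],[15,2],[17,8],[18,9],[20,10],[26,16],[35,14],[36,8],[40,10],[42,9],[48,20],[49,0]]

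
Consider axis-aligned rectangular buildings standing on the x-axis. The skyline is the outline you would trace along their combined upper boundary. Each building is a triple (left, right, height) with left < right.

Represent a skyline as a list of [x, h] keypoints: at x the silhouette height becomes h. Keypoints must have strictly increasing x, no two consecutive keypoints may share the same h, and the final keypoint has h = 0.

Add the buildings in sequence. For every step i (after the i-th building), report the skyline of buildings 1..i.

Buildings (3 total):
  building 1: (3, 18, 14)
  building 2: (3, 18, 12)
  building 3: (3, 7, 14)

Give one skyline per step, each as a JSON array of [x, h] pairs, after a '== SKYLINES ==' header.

== SKYLINES ==
[[3,14],[18,0]]
[[3,14],[18,0]]
[[3,14],[18,0]]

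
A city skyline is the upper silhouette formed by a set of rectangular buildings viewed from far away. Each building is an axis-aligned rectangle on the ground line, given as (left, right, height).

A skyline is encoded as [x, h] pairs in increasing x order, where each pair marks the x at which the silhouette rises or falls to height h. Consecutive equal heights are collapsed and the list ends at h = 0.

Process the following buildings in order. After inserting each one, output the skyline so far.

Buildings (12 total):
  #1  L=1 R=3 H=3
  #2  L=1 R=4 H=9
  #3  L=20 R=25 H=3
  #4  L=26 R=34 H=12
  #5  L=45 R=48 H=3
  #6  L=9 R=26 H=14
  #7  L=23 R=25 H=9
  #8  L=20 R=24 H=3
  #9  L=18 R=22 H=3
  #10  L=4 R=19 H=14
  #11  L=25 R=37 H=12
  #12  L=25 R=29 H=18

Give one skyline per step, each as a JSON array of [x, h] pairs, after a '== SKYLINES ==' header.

== SKYLINES ==
[[1,3],[3,0]]
[[1,9],[4,0]]
[[1,9],[4,0],[20,3],[25,0]]
[[1,9],[4,0],[20,3],[25,0],[26,12],[34,0]]
[[1,9],[4,0],[20,3],[25,0],[26,12],[34,0],[45,3],[48,0]]
[[1,9],[4,0],[9,14],[26,12],[34,0],[45,3],[48,0]]
[[1,9],[4,0],[9,14],[26,12],[34,0],[45,3],[48,0]]
[[1,9],[4,0],[9,14],[26,12],[34,0],[45,3],[48,0]]
[[1,9],[4,0],[9,14],[26,12],[34,0],[45,3],[48,0]]
[[1,9],[4,14],[26,12],[34,0],[45,3],[48,0]]
[[1,9],[4,14],[26,12],[37,0],[45,3],[48,0]]
[[1,9],[4,14],[25,18],[29,12],[37,0],[45,3],[48,0]]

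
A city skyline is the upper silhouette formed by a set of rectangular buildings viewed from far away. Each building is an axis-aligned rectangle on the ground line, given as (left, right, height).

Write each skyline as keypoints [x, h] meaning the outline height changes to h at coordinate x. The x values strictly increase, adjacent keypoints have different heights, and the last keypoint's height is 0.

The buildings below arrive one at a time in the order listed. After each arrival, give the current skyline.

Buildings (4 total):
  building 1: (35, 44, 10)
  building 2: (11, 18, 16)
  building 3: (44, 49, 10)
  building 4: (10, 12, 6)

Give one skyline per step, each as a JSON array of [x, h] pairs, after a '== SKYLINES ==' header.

== SKYLINES ==
[[35,10],[44,0]]
[[11,16],[18,0],[35,10],[44,0]]
[[11,16],[18,0],[35,10],[49,0]]
[[10,6],[11,16],[18,0],[35,10],[49,0]]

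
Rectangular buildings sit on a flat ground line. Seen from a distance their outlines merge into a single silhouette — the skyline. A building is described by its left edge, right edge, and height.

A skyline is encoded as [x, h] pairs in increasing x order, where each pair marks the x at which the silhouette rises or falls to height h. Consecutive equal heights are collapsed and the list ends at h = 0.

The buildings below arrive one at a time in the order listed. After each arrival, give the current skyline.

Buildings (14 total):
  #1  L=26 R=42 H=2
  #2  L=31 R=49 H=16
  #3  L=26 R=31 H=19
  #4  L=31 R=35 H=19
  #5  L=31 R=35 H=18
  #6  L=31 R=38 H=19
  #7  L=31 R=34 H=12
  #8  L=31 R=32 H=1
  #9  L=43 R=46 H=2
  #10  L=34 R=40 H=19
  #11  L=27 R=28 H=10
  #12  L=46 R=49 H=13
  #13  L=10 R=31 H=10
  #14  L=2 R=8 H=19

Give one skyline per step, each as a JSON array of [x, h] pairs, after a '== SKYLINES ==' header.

== SKYLINES ==
[[26,2],[42,0]]
[[26,2],[31,16],[49,0]]
[[26,19],[31,16],[49,0]]
[[26,19],[35,16],[49,0]]
[[26,19],[35,16],[49,0]]
[[26,19],[38,16],[49,0]]
[[26,19],[38,16],[49,0]]
[[26,19],[38,16],[49,0]]
[[26,19],[38,16],[49,0]]
[[26,19],[40,16],[49,0]]
[[26,19],[40,16],[49,0]]
[[26,19],[40,16],[49,0]]
[[10,10],[26,19],[40,16],[49,0]]
[[2,19],[8,0],[10,10],[26,19],[40,16],[49,0]]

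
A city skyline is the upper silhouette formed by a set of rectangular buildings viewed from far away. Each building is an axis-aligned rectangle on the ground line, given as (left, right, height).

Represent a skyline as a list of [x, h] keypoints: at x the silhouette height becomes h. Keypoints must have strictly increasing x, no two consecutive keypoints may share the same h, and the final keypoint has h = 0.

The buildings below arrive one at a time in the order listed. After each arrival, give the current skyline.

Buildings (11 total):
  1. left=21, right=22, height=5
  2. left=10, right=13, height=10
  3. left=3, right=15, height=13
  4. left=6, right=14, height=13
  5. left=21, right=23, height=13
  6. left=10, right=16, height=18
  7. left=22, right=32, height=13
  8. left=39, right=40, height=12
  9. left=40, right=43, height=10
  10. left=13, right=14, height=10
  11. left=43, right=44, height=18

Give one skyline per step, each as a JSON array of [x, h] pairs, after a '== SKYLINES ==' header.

== SKYLINES ==
[[21,5],[22,0]]
[[10,10],[13,0],[21,5],[22,0]]
[[3,13],[15,0],[21,5],[22,0]]
[[3,13],[15,0],[21,5],[22,0]]
[[3,13],[15,0],[21,13],[23,0]]
[[3,13],[10,18],[16,0],[21,13],[23,0]]
[[3,13],[10,18],[16,0],[21,13],[32,0]]
[[3,13],[10,18],[16,0],[21,13],[32,0],[39,12],[40,0]]
[[3,13],[10,18],[16,0],[21,13],[32,0],[39,12],[40,10],[43,0]]
[[3,13],[10,18],[16,0],[21,13],[32,0],[39,12],[40,10],[43,0]]
[[3,13],[10,18],[16,0],[21,13],[32,0],[39,12],[40,10],[43,18],[44,0]]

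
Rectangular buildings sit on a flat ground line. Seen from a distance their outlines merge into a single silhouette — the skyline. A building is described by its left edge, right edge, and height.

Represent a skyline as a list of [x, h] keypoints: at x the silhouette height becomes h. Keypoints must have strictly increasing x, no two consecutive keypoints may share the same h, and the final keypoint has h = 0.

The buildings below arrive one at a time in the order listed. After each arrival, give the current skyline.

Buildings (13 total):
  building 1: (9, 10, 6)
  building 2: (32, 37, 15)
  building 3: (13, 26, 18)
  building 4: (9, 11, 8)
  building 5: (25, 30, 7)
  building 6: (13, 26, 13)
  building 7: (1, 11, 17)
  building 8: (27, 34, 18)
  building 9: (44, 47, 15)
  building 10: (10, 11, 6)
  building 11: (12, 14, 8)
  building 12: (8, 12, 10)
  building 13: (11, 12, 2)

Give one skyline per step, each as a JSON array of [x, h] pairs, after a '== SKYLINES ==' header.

== SKYLINES ==
[[9,6],[10,0]]
[[9,6],[10,0],[32,15],[37,0]]
[[9,6],[10,0],[13,18],[26,0],[32,15],[37,0]]
[[9,8],[11,0],[13,18],[26,0],[32,15],[37,0]]
[[9,8],[11,0],[13,18],[26,7],[30,0],[32,15],[37,0]]
[[9,8],[11,0],[13,18],[26,7],[30,0],[32,15],[37,0]]
[[1,17],[11,0],[13,18],[26,7],[30,0],[32,15],[37,0]]
[[1,17],[11,0],[13,18],[26,7],[27,18],[34,15],[37,0]]
[[1,17],[11,0],[13,18],[26,7],[27,18],[34,15],[37,0],[44,15],[47,0]]
[[1,17],[11,0],[13,18],[26,7],[27,18],[34,15],[37,0],[44,15],[47,0]]
[[1,17],[11,0],[12,8],[13,18],[26,7],[27,18],[34,15],[37,0],[44,15],[47,0]]
[[1,17],[11,10],[12,8],[13,18],[26,7],[27,18],[34,15],[37,0],[44,15],[47,0]]
[[1,17],[11,10],[12,8],[13,18],[26,7],[27,18],[34,15],[37,0],[44,15],[47,0]]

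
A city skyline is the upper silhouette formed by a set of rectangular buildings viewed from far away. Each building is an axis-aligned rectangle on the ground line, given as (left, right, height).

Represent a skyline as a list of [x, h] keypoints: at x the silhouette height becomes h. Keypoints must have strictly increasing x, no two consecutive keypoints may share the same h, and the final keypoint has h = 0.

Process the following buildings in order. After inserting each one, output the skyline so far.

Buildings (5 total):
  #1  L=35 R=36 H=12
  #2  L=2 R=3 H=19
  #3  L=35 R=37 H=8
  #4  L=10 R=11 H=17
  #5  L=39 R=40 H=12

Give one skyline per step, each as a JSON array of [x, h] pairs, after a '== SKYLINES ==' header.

== SKYLINES ==
[[35,12],[36,0]]
[[2,19],[3,0],[35,12],[36,0]]
[[2,19],[3,0],[35,12],[36,8],[37,0]]
[[2,19],[3,0],[10,17],[11,0],[35,12],[36,8],[37,0]]
[[2,19],[3,0],[10,17],[11,0],[35,12],[36,8],[37,0],[39,12],[40,0]]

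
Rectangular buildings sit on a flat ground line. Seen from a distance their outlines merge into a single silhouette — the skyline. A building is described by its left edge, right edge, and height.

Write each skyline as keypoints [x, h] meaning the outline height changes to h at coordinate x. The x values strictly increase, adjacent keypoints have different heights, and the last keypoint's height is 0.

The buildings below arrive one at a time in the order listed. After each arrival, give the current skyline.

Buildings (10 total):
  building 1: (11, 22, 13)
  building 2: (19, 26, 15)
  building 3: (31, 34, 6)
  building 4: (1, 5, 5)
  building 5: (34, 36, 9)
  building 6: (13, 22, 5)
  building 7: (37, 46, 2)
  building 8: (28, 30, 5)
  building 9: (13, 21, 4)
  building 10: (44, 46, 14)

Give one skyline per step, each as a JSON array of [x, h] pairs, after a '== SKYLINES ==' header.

== SKYLINES ==
[[11,13],[22,0]]
[[11,13],[19,15],[26,0]]
[[11,13],[19,15],[26,0],[31,6],[34,0]]
[[1,5],[5,0],[11,13],[19,15],[26,0],[31,6],[34,0]]
[[1,5],[5,0],[11,13],[19,15],[26,0],[31,6],[34,9],[36,0]]
[[1,5],[5,0],[11,13],[19,15],[26,0],[31,6],[34,9],[36,0]]
[[1,5],[5,0],[11,13],[19,15],[26,0],[31,6],[34,9],[36,0],[37,2],[46,0]]
[[1,5],[5,0],[11,13],[19,15],[26,0],[28,5],[30,0],[31,6],[34,9],[36,0],[37,2],[46,0]]
[[1,5],[5,0],[11,13],[19,15],[26,0],[28,5],[30,0],[31,6],[34,9],[36,0],[37,2],[46,0]]
[[1,5],[5,0],[11,13],[19,15],[26,0],[28,5],[30,0],[31,6],[34,9],[36,0],[37,2],[44,14],[46,0]]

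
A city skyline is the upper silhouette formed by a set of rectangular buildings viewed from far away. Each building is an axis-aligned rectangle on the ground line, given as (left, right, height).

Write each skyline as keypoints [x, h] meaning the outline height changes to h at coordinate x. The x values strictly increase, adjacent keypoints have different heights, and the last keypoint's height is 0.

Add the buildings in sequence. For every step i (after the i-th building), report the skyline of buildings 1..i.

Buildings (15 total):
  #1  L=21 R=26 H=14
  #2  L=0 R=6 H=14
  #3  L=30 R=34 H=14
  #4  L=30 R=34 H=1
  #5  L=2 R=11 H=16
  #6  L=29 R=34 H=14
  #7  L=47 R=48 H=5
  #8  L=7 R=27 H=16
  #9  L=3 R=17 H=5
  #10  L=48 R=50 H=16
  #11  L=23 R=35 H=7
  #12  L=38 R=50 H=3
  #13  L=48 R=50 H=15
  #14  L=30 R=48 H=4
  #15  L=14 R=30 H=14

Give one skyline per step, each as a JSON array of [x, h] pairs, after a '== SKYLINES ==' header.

== SKYLINES ==
[[21,14],[26,0]]
[[0,14],[6,0],[21,14],[26,0]]
[[0,14],[6,0],[21,14],[26,0],[30,14],[34,0]]
[[0,14],[6,0],[21,14],[26,0],[30,14],[34,0]]
[[0,14],[2,16],[11,0],[21,14],[26,0],[30,14],[34,0]]
[[0,14],[2,16],[11,0],[21,14],[26,0],[29,14],[34,0]]
[[0,14],[2,16],[11,0],[21,14],[26,0],[29,14],[34,0],[47,5],[48,0]]
[[0,14],[2,16],[27,0],[29,14],[34,0],[47,5],[48,0]]
[[0,14],[2,16],[27,0],[29,14],[34,0],[47,5],[48,0]]
[[0,14],[2,16],[27,0],[29,14],[34,0],[47,5],[48,16],[50,0]]
[[0,14],[2,16],[27,7],[29,14],[34,7],[35,0],[47,5],[48,16],[50,0]]
[[0,14],[2,16],[27,7],[29,14],[34,7],[35,0],[38,3],[47,5],[48,16],[50,0]]
[[0,14],[2,16],[27,7],[29,14],[34,7],[35,0],[38,3],[47,5],[48,16],[50,0]]
[[0,14],[2,16],[27,7],[29,14],[34,7],[35,4],[47,5],[48,16],[50,0]]
[[0,14],[2,16],[27,14],[34,7],[35,4],[47,5],[48,16],[50,0]]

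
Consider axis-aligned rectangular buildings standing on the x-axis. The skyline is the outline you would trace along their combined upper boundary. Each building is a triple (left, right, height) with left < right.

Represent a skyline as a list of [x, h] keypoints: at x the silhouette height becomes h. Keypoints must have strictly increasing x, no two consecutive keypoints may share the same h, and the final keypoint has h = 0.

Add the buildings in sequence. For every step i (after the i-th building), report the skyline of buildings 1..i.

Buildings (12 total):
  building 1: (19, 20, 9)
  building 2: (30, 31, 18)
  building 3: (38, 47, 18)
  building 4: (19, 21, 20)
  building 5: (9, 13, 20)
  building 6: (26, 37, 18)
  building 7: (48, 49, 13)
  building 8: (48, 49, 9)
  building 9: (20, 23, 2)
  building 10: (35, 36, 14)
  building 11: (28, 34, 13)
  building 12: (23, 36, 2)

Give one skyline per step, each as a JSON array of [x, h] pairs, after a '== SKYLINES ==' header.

== SKYLINES ==
[[19,9],[20,0]]
[[19,9],[20,0],[30,18],[31,0]]
[[19,9],[20,0],[30,18],[31,0],[38,18],[47,0]]
[[19,20],[21,0],[30,18],[31,0],[38,18],[47,0]]
[[9,20],[13,0],[19,20],[21,0],[30,18],[31,0],[38,18],[47,0]]
[[9,20],[13,0],[19,20],[21,0],[26,18],[37,0],[38,18],[47,0]]
[[9,20],[13,0],[19,20],[21,0],[26,18],[37,0],[38,18],[47,0],[48,13],[49,0]]
[[9,20],[13,0],[19,20],[21,0],[26,18],[37,0],[38,18],[47,0],[48,13],[49,0]]
[[9,20],[13,0],[19,20],[21,2],[23,0],[26,18],[37,0],[38,18],[47,0],[48,13],[49,0]]
[[9,20],[13,0],[19,20],[21,2],[23,0],[26,18],[37,0],[38,18],[47,0],[48,13],[49,0]]
[[9,20],[13,0],[19,20],[21,2],[23,0],[26,18],[37,0],[38,18],[47,0],[48,13],[49,0]]
[[9,20],[13,0],[19,20],[21,2],[26,18],[37,0],[38,18],[47,0],[48,13],[49,0]]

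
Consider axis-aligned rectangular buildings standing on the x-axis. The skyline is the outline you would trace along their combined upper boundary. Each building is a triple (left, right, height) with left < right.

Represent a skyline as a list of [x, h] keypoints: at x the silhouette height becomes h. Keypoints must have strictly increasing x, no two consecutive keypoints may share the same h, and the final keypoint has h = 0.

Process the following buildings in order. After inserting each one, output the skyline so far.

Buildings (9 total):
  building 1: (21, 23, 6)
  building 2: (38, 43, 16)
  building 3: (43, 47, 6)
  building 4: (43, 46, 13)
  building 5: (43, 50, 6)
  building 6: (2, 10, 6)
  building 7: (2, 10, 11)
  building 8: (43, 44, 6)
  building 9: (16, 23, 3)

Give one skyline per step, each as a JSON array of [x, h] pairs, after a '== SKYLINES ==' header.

== SKYLINES ==
[[21,6],[23,0]]
[[21,6],[23,0],[38,16],[43,0]]
[[21,6],[23,0],[38,16],[43,6],[47,0]]
[[21,6],[23,0],[38,16],[43,13],[46,6],[47,0]]
[[21,6],[23,0],[38,16],[43,13],[46,6],[50,0]]
[[2,6],[10,0],[21,6],[23,0],[38,16],[43,13],[46,6],[50,0]]
[[2,11],[10,0],[21,6],[23,0],[38,16],[43,13],[46,6],[50,0]]
[[2,11],[10,0],[21,6],[23,0],[38,16],[43,13],[46,6],[50,0]]
[[2,11],[10,0],[16,3],[21,6],[23,0],[38,16],[43,13],[46,6],[50,0]]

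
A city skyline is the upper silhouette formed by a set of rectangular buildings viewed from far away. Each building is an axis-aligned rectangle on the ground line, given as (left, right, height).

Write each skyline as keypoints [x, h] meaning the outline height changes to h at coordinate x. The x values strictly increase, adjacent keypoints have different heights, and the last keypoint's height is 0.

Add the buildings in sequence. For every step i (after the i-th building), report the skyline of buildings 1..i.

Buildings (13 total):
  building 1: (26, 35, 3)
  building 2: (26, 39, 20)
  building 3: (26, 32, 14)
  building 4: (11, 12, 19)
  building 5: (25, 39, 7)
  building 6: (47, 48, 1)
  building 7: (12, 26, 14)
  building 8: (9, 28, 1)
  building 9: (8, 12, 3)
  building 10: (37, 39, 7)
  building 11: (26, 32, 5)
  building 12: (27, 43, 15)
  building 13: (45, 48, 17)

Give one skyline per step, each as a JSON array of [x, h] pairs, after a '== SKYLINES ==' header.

== SKYLINES ==
[[26,3],[35,0]]
[[26,20],[39,0]]
[[26,20],[39,0]]
[[11,19],[12,0],[26,20],[39,0]]
[[11,19],[12,0],[25,7],[26,20],[39,0]]
[[11,19],[12,0],[25,7],[26,20],[39,0],[47,1],[48,0]]
[[11,19],[12,14],[26,20],[39,0],[47,1],[48,0]]
[[9,1],[11,19],[12,14],[26,20],[39,0],[47,1],[48,0]]
[[8,3],[11,19],[12,14],[26,20],[39,0],[47,1],[48,0]]
[[8,3],[11,19],[12,14],[26,20],[39,0],[47,1],[48,0]]
[[8,3],[11,19],[12,14],[26,20],[39,0],[47,1],[48,0]]
[[8,3],[11,19],[12,14],[26,20],[39,15],[43,0],[47,1],[48,0]]
[[8,3],[11,19],[12,14],[26,20],[39,15],[43,0],[45,17],[48,0]]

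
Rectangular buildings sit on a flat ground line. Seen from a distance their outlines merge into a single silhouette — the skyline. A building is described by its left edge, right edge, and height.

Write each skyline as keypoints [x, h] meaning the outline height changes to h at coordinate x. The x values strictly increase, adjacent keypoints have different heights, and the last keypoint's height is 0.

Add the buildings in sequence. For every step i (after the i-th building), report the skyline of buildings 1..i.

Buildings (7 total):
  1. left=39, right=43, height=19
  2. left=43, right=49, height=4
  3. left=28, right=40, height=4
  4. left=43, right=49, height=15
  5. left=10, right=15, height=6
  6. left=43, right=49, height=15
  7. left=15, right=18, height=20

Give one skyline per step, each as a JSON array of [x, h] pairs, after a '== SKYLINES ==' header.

== SKYLINES ==
[[39,19],[43,0]]
[[39,19],[43,4],[49,0]]
[[28,4],[39,19],[43,4],[49,0]]
[[28,4],[39,19],[43,15],[49,0]]
[[10,6],[15,0],[28,4],[39,19],[43,15],[49,0]]
[[10,6],[15,0],[28,4],[39,19],[43,15],[49,0]]
[[10,6],[15,20],[18,0],[28,4],[39,19],[43,15],[49,0]]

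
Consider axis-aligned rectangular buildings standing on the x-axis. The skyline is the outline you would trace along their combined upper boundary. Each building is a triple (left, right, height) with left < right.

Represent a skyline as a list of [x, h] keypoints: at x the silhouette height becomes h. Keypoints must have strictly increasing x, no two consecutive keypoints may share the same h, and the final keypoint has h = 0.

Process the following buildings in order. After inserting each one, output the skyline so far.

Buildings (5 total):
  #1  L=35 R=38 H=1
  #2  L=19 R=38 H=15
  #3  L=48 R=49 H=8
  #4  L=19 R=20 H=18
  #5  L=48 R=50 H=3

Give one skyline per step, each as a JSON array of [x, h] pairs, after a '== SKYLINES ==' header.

== SKYLINES ==
[[35,1],[38,0]]
[[19,15],[38,0]]
[[19,15],[38,0],[48,8],[49,0]]
[[19,18],[20,15],[38,0],[48,8],[49,0]]
[[19,18],[20,15],[38,0],[48,8],[49,3],[50,0]]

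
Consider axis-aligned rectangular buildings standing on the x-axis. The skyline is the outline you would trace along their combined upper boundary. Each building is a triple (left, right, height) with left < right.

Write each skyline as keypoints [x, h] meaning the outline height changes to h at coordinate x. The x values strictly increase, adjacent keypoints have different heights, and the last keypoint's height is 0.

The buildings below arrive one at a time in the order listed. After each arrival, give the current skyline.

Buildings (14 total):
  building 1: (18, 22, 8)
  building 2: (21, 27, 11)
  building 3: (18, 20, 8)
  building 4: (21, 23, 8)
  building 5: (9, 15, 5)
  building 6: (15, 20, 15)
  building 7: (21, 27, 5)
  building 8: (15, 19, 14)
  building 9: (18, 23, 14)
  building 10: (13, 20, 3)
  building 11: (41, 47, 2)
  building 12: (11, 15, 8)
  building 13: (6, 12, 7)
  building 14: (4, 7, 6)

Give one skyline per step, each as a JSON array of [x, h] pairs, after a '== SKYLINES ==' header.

== SKYLINES ==
[[18,8],[22,0]]
[[18,8],[21,11],[27,0]]
[[18,8],[21,11],[27,0]]
[[18,8],[21,11],[27,0]]
[[9,5],[15,0],[18,8],[21,11],[27,0]]
[[9,5],[15,15],[20,8],[21,11],[27,0]]
[[9,5],[15,15],[20,8],[21,11],[27,0]]
[[9,5],[15,15],[20,8],[21,11],[27,0]]
[[9,5],[15,15],[20,14],[23,11],[27,0]]
[[9,5],[15,15],[20,14],[23,11],[27,0]]
[[9,5],[15,15],[20,14],[23,11],[27,0],[41,2],[47,0]]
[[9,5],[11,8],[15,15],[20,14],[23,11],[27,0],[41,2],[47,0]]
[[6,7],[11,8],[15,15],[20,14],[23,11],[27,0],[41,2],[47,0]]
[[4,6],[6,7],[11,8],[15,15],[20,14],[23,11],[27,0],[41,2],[47,0]]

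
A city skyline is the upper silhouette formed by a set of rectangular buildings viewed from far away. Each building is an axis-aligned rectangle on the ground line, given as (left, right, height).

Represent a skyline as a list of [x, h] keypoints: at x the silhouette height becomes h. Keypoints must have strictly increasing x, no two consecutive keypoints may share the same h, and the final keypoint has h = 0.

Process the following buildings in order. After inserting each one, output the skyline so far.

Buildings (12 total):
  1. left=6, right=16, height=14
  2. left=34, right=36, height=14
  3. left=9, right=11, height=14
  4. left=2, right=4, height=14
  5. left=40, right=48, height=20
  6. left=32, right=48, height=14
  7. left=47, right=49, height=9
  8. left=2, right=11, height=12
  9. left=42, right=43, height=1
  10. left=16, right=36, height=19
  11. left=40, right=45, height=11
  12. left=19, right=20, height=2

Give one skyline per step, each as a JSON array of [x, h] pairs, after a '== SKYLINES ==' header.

== SKYLINES ==
[[6,14],[16,0]]
[[6,14],[16,0],[34,14],[36,0]]
[[6,14],[16,0],[34,14],[36,0]]
[[2,14],[4,0],[6,14],[16,0],[34,14],[36,0]]
[[2,14],[4,0],[6,14],[16,0],[34,14],[36,0],[40,20],[48,0]]
[[2,14],[4,0],[6,14],[16,0],[32,14],[40,20],[48,0]]
[[2,14],[4,0],[6,14],[16,0],[32,14],[40,20],[48,9],[49,0]]
[[2,14],[4,12],[6,14],[16,0],[32,14],[40,20],[48,9],[49,0]]
[[2,14],[4,12],[6,14],[16,0],[32,14],[40,20],[48,9],[49,0]]
[[2,14],[4,12],[6,14],[16,19],[36,14],[40,20],[48,9],[49,0]]
[[2,14],[4,12],[6,14],[16,19],[36,14],[40,20],[48,9],[49,0]]
[[2,14],[4,12],[6,14],[16,19],[36,14],[40,20],[48,9],[49,0]]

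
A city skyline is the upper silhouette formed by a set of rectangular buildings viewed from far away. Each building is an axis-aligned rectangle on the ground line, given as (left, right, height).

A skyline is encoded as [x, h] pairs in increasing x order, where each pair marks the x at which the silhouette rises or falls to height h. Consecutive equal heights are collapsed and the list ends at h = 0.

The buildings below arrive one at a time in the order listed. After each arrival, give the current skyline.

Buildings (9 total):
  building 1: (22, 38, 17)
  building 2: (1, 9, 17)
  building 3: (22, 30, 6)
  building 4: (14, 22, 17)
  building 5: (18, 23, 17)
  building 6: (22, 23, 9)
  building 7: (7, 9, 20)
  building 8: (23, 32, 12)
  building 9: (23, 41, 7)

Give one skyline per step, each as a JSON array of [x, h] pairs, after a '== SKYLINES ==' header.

== SKYLINES ==
[[22,17],[38,0]]
[[1,17],[9,0],[22,17],[38,0]]
[[1,17],[9,0],[22,17],[38,0]]
[[1,17],[9,0],[14,17],[38,0]]
[[1,17],[9,0],[14,17],[38,0]]
[[1,17],[9,0],[14,17],[38,0]]
[[1,17],[7,20],[9,0],[14,17],[38,0]]
[[1,17],[7,20],[9,0],[14,17],[38,0]]
[[1,17],[7,20],[9,0],[14,17],[38,7],[41,0]]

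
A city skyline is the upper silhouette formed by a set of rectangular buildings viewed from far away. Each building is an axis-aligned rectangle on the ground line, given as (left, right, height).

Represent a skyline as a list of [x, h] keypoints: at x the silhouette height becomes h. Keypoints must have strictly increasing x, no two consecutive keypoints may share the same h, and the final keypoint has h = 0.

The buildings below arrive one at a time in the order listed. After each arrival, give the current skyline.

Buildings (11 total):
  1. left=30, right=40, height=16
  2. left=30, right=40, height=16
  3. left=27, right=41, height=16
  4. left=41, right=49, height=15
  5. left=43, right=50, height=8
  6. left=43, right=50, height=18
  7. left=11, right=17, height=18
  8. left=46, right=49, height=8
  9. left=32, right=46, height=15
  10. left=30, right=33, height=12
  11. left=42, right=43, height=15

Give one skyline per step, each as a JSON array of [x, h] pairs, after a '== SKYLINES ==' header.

== SKYLINES ==
[[30,16],[40,0]]
[[30,16],[40,0]]
[[27,16],[41,0]]
[[27,16],[41,15],[49,0]]
[[27,16],[41,15],[49,8],[50,0]]
[[27,16],[41,15],[43,18],[50,0]]
[[11,18],[17,0],[27,16],[41,15],[43,18],[50,0]]
[[11,18],[17,0],[27,16],[41,15],[43,18],[50,0]]
[[11,18],[17,0],[27,16],[41,15],[43,18],[50,0]]
[[11,18],[17,0],[27,16],[41,15],[43,18],[50,0]]
[[11,18],[17,0],[27,16],[41,15],[43,18],[50,0]]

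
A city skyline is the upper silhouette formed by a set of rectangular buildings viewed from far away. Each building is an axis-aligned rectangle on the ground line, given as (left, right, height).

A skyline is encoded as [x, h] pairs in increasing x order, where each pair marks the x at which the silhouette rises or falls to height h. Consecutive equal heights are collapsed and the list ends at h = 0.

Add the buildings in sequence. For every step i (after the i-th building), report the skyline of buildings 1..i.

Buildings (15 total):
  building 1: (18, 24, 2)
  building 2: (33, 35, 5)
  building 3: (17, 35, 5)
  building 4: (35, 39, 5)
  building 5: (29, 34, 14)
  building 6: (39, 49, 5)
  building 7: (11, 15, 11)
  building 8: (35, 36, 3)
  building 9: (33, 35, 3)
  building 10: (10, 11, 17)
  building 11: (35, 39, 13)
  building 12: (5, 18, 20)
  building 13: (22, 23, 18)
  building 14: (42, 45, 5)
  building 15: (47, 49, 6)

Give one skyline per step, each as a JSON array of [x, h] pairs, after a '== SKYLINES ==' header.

== SKYLINES ==
[[18,2],[24,0]]
[[18,2],[24,0],[33,5],[35,0]]
[[17,5],[35,0]]
[[17,5],[39,0]]
[[17,5],[29,14],[34,5],[39,0]]
[[17,5],[29,14],[34,5],[49,0]]
[[11,11],[15,0],[17,5],[29,14],[34,5],[49,0]]
[[11,11],[15,0],[17,5],[29,14],[34,5],[49,0]]
[[11,11],[15,0],[17,5],[29,14],[34,5],[49,0]]
[[10,17],[11,11],[15,0],[17,5],[29,14],[34,5],[49,0]]
[[10,17],[11,11],[15,0],[17,5],[29,14],[34,5],[35,13],[39,5],[49,0]]
[[5,20],[18,5],[29,14],[34,5],[35,13],[39,5],[49,0]]
[[5,20],[18,5],[22,18],[23,5],[29,14],[34,5],[35,13],[39,5],[49,0]]
[[5,20],[18,5],[22,18],[23,5],[29,14],[34,5],[35,13],[39,5],[49,0]]
[[5,20],[18,5],[22,18],[23,5],[29,14],[34,5],[35,13],[39,5],[47,6],[49,0]]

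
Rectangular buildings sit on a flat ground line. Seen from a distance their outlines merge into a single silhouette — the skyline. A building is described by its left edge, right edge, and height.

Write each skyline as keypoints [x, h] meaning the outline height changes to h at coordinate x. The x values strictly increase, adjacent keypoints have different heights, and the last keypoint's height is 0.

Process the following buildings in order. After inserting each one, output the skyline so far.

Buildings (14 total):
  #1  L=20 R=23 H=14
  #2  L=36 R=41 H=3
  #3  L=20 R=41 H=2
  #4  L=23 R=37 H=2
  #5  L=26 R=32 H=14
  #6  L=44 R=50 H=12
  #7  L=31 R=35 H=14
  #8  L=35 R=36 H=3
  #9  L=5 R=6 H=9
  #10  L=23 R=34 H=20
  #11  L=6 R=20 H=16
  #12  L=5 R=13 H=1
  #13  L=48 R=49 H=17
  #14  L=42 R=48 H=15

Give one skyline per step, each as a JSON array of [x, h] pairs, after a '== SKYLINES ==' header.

== SKYLINES ==
[[20,14],[23,0]]
[[20,14],[23,0],[36,3],[41,0]]
[[20,14],[23,2],[36,3],[41,0]]
[[20,14],[23,2],[36,3],[41,0]]
[[20,14],[23,2],[26,14],[32,2],[36,3],[41,0]]
[[20,14],[23,2],[26,14],[32,2],[36,3],[41,0],[44,12],[50,0]]
[[20,14],[23,2],[26,14],[35,2],[36,3],[41,0],[44,12],[50,0]]
[[20,14],[23,2],[26,14],[35,3],[41,0],[44,12],[50,0]]
[[5,9],[6,0],[20,14],[23,2],[26,14],[35,3],[41,0],[44,12],[50,0]]
[[5,9],[6,0],[20,14],[23,20],[34,14],[35,3],[41,0],[44,12],[50,0]]
[[5,9],[6,16],[20,14],[23,20],[34,14],[35,3],[41,0],[44,12],[50,0]]
[[5,9],[6,16],[20,14],[23,20],[34,14],[35,3],[41,0],[44,12],[50,0]]
[[5,9],[6,16],[20,14],[23,20],[34,14],[35,3],[41,0],[44,12],[48,17],[49,12],[50,0]]
[[5,9],[6,16],[20,14],[23,20],[34,14],[35,3],[41,0],[42,15],[48,17],[49,12],[50,0]]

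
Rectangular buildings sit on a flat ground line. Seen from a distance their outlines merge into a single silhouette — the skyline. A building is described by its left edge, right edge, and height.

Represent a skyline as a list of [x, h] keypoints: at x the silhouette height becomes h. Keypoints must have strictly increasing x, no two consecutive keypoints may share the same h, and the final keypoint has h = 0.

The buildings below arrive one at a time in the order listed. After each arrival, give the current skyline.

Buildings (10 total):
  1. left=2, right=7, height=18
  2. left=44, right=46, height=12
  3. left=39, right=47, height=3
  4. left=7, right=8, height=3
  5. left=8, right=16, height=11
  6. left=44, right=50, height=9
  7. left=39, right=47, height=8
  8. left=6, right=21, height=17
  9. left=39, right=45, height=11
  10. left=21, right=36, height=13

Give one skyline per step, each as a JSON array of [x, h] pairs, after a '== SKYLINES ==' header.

== SKYLINES ==
[[2,18],[7,0]]
[[2,18],[7,0],[44,12],[46,0]]
[[2,18],[7,0],[39,3],[44,12],[46,3],[47,0]]
[[2,18],[7,3],[8,0],[39,3],[44,12],[46,3],[47,0]]
[[2,18],[7,3],[8,11],[16,0],[39,3],[44,12],[46,3],[47,0]]
[[2,18],[7,3],[8,11],[16,0],[39,3],[44,12],[46,9],[50,0]]
[[2,18],[7,3],[8,11],[16,0],[39,8],[44,12],[46,9],[50,0]]
[[2,18],[7,17],[21,0],[39,8],[44,12],[46,9],[50,0]]
[[2,18],[7,17],[21,0],[39,11],[44,12],[46,9],[50,0]]
[[2,18],[7,17],[21,13],[36,0],[39,11],[44,12],[46,9],[50,0]]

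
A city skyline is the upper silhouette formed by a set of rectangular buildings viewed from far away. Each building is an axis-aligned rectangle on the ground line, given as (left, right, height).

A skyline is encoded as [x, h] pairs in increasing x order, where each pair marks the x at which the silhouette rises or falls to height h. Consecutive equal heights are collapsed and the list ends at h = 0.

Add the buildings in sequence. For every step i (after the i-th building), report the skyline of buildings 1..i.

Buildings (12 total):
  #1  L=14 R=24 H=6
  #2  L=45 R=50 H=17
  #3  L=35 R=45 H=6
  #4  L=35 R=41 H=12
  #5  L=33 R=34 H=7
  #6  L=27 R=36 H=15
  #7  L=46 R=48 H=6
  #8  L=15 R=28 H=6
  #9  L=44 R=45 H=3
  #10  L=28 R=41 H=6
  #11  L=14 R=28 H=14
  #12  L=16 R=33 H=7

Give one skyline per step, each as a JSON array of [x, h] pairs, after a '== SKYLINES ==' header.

== SKYLINES ==
[[14,6],[24,0]]
[[14,6],[24,0],[45,17],[50,0]]
[[14,6],[24,0],[35,6],[45,17],[50,0]]
[[14,6],[24,0],[35,12],[41,6],[45,17],[50,0]]
[[14,6],[24,0],[33,7],[34,0],[35,12],[41,6],[45,17],[50,0]]
[[14,6],[24,0],[27,15],[36,12],[41,6],[45,17],[50,0]]
[[14,6],[24,0],[27,15],[36,12],[41,6],[45,17],[50,0]]
[[14,6],[27,15],[36,12],[41,6],[45,17],[50,0]]
[[14,6],[27,15],[36,12],[41,6],[45,17],[50,0]]
[[14,6],[27,15],[36,12],[41,6],[45,17],[50,0]]
[[14,14],[27,15],[36,12],[41,6],[45,17],[50,0]]
[[14,14],[27,15],[36,12],[41,6],[45,17],[50,0]]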